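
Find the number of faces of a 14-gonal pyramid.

15

A pyramid on an n-gon base has one n-gon and n triangles: V = 14 + 1 = 15, E = 2·14 = 28, F = 14 + 1 = 15.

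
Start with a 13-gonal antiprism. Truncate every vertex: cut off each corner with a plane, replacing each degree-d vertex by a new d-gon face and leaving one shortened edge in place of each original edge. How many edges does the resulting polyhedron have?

156

The base solid has V = 26, E = 52, F = 28.
Truncation replaces each original edge-end by a new vertex, so V′ = 2E = 104.
Each original edge survives, and each old vertex of degree d contributes d new edges; summing degrees gives Σd = 2E, so E′ = E + 2E = 3E = 156.
Each original face survives and each original vertex becomes one new face: F′ = F + V = 54.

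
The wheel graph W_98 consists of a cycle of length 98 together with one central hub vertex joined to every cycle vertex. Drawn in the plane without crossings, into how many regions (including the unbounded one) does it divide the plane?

W_98 has V = 98 + 1 = 99 vertices and E = 2·98 = 196 edges.
By Euler's formula F = 2 − V + E = 2 − 99 + 196 = 99.

99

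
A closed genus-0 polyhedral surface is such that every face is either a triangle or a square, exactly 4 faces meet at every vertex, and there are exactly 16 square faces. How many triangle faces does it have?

8

Let x be the number of triangles; then F = 16 + x.
Edge–face incidences: 2E = 4·16 + 3·x = 64 + 3x.
Every vertex has degree 4, so 4V = 2E.
Euler: V − E + F = 2 ⇒ (2E)/4 − E + (16 + x) = 2.
Multiply by 8: 2·(2E) − 4·(2E) + 8·(16 + x) = 16, i.e. 128 + 8x − 2·(64 + 3x) = 16.
Collecting terms: 2x = 16, so x = 8.
Then 2E = 64 + 3·8 = 88, so E = 44, V = 2E/4 = 22, F = 16 + 8 = 24.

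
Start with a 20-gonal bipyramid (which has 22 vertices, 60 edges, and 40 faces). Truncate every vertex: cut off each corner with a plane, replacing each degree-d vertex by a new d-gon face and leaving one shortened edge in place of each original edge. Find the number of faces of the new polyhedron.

62

Truncation replaces each original edge-end by a new vertex, so V′ = 2E = 120.
Each original edge survives, and each old vertex of degree d contributes d new edges; summing degrees gives Σd = 2E, so E′ = E + 2E = 3E = 180.
Each original face survives and each original vertex becomes one new face: F′ = F + V = 62.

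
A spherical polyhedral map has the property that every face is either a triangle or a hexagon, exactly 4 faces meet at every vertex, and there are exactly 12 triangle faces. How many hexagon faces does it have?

2

Let x be the number of hexagons; then F = 12 + x.
Edge–face incidences: 2E = 3·12 + 6·x = 36 + 6x.
Every vertex has degree 4, so 4V = 2E.
Euler: V − E + F = 2 ⇒ (2E)/4 − E + (12 + x) = 2.
Multiply by 8: 2·(2E) − 4·(2E) + 8·(12 + x) = 16, i.e. 96 + 8x − 2·(36 + 6x) = 16.
Collecting terms: −4x + 24 = 16, so −4x = −8, so x = 2.
Then 2E = 36 + 6·2 = 48, so E = 24, V = 2E/4 = 12, F = 12 + 2 = 14.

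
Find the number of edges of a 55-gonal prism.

A prism on an n-gon has two n-gon bases and n rectangular sides: V = 2·55 = 110, E = 3·55 = 165, F = 55 + 2 = 57.

165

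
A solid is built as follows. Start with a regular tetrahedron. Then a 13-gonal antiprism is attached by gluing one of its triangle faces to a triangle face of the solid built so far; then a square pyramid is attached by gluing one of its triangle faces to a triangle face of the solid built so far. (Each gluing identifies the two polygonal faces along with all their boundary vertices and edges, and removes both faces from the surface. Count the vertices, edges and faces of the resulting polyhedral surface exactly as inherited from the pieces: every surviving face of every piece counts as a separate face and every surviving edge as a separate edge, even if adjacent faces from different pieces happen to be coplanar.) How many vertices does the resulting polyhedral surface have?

29

A regular tetrahedron: V=4, E=6, F=4.
Attach a 13-gonal antiprism (V=26, E=52, F=28) along a 3-gon: merge 3 vertices and 3 edges, delete both glued faces → V=27, E=55, F=30.
Attach a square pyramid (V=5, E=8, F=5) along a 3-gon: merge 3 vertices and 3 edges, delete both glued faces → V=29, E=60, F=33.
Check: V − E + F = 29 − 60 + 33 = 2.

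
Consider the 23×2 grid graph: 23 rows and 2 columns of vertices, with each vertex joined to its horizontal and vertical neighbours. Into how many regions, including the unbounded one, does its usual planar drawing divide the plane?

The grid has V = 23·2 = 46 vertices and E = 23·1 + 2·22 = 67 edges.
F = 2 − V + E = 2 − 46 + 67 = 23.

23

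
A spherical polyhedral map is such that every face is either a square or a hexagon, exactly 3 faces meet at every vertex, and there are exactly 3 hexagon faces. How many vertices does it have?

14

Let x be the number of squares; then F = 3 + x.
Edge–face incidences: 2E = 6·3 + 4·x = 18 + 4x.
Every vertex has degree 3, so 3V = 2E.
Euler: V − E + F = 2 ⇒ (2E)/3 − E + (3 + x) = 2.
Multiply by 6: 2·(2E) − 3·(2E) + 6·(3 + x) = 12, i.e. 18 + 6x − (18 + 4x) = 12.
Collecting terms: 2x = 12, so x = 6.
Then 2E = 18 + 4·6 = 42, so E = 21, V = 2E/3 = 14, F = 3 + 6 = 9.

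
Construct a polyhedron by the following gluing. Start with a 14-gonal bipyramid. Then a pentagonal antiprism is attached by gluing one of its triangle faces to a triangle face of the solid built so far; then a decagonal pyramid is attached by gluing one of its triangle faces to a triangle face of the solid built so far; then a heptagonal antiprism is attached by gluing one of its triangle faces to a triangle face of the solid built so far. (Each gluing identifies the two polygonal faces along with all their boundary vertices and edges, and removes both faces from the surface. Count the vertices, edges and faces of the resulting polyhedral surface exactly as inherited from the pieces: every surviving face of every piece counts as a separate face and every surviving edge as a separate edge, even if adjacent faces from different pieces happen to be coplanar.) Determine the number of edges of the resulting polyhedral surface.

101

A 14-gonal bipyramid: V=16, E=42, F=28.
Attach a pentagonal antiprism (V=10, E=20, F=12) along a 3-gon: merge 3 vertices and 3 edges, delete both glued faces → V=23, E=59, F=38.
Attach a decagonal pyramid (V=11, E=20, F=11) along a 3-gon: merge 3 vertices and 3 edges, delete both glued faces → V=31, E=76, F=47.
Attach a heptagonal antiprism (V=14, E=28, F=16) along a 3-gon: merge 3 vertices and 3 edges, delete both glued faces → V=42, E=101, F=61.
Check: V − E + F = 42 − 101 + 61 = 2.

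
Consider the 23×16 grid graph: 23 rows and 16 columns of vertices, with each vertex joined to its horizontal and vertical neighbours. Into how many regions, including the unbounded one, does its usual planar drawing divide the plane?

331

The grid has V = 23·16 = 368 vertices and E = 23·15 + 16·22 = 697 edges.
F = 2 − V + E = 2 − 368 + 697 = 331.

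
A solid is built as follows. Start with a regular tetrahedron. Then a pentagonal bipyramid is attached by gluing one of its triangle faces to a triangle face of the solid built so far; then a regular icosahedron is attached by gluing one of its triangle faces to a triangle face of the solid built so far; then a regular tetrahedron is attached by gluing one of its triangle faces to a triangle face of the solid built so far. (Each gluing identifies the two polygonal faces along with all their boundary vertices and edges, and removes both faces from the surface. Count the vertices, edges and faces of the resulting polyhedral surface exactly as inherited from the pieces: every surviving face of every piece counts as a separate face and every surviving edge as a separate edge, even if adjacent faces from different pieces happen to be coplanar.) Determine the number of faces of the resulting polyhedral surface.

32

A regular tetrahedron: V=4, E=6, F=4.
Attach a pentagonal bipyramid (V=7, E=15, F=10) along a 3-gon: merge 3 vertices and 3 edges, delete both glued faces → V=8, E=18, F=12.
Attach a regular icosahedron (V=12, E=30, F=20) along a 3-gon: merge 3 vertices and 3 edges, delete both glued faces → V=17, E=45, F=30.
Attach a regular tetrahedron (V=4, E=6, F=4) along a 3-gon: merge 3 vertices and 3 edges, delete both glued faces → V=18, E=48, F=32.
Check: V − E + F = 18 − 48 + 32 = 2.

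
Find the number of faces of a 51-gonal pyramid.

A pyramid on an n-gon base has one n-gon and n triangles: V = 51 + 1 = 52, E = 2·51 = 102, F = 51 + 1 = 52.
Check: V − E + F = 52 − 102 + 52 = 2.

52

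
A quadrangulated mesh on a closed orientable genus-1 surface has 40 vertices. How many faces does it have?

40

χ = 2 − 2·1 = 0, and every face is a square so 4F = 2E.
V − E + F = 0 with E = 4F/2 gives 40 − (4/2 − 1)·F = 0, so F = 40 and E = 80.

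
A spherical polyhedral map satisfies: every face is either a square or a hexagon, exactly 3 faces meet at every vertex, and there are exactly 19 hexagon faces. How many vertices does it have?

46

Let x be the number of squares; then F = 19 + x.
Edge–face incidences: 2E = 6·19 + 4·x = 114 + 4x.
Every vertex has degree 3, so 3V = 2E.
Euler: V − E + F = 2 ⇒ (2E)/3 − E + (19 + x) = 2.
Multiply by 6: 2·(2E) − 3·(2E) + 6·(19 + x) = 12, i.e. 114 + 6x − (114 + 4x) = 12.
Collecting terms: 2x = 12, so x = 6.
Then 2E = 114 + 4·6 = 138, so E = 69, V = 2E/3 = 46, F = 19 + 6 = 25.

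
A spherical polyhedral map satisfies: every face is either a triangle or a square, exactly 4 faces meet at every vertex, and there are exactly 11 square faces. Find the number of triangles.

Let x be the number of triangles; then F = 11 + x.
Edge–face incidences: 2E = 4·11 + 3·x = 44 + 3x.
Every vertex has degree 4, so 4V = 2E.
Euler: V − E + F = 2 ⇒ (2E)/4 − E + (11 + x) = 2.
Multiply by 8: 2·(2E) − 4·(2E) + 8·(11 + x) = 16, i.e. 88 + 8x − 2·(44 + 3x) = 16.
Collecting terms: 2x = 16, so x = 8.
Then 2E = 44 + 3·8 = 68, so E = 34, V = 2E/4 = 17, F = 11 + 8 = 19.

8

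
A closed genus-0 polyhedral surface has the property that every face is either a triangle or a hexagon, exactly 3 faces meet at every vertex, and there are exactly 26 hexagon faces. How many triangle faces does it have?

4

Let x be the number of triangles; then F = 26 + x.
Edge–face incidences: 2E = 6·26 + 3·x = 156 + 3x.
Every vertex has degree 3, so 3V = 2E.
Euler: V − E + F = 2 ⇒ (2E)/3 − E + (26 + x) = 2.
Multiply by 6: 2·(2E) − 3·(2E) + 6·(26 + x) = 12, i.e. 156 + 6x − (156 + 3x) = 12.
Collecting terms: 3x = 12, so x = 4.
Then 2E = 156 + 3·4 = 168, so E = 84, V = 2E/3 = 56, F = 26 + 4 = 30.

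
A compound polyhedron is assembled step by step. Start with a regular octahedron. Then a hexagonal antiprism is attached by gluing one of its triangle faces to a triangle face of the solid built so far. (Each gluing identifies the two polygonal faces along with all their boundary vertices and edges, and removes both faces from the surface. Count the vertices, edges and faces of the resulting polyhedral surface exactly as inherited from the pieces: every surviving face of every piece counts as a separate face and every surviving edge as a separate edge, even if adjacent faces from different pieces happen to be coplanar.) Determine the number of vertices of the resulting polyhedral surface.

A regular octahedron: V=6, E=12, F=8.
Attach a hexagonal antiprism (V=12, E=24, F=14) along a 3-gon: merge 3 vertices and 3 edges, delete both glued faces → V=15, E=33, F=20.
Check: V − E + F = 15 − 33 + 20 = 2.

15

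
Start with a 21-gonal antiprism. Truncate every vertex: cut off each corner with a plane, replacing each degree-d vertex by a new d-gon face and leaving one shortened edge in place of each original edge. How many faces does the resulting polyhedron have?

86

The base solid has V = 42, E = 84, F = 44.
Truncation replaces each original edge-end by a new vertex, so V′ = 2E = 168.
Each original edge survives, and each old vertex of degree d contributes d new edges; summing degrees gives Σd = 2E, so E′ = E + 2E = 3E = 252.
Each original face survives and each original vertex becomes one new face: F′ = F + V = 86.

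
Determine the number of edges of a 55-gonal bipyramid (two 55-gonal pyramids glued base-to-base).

165

A bipyramid over an n-gon has 2n triangular faces and n + 2 vertices: V = 55 + 2 = 57, E = 3·55 = 165, F = 2·55 = 110.
Check: V − E + F = 57 − 165 + 110 = 2.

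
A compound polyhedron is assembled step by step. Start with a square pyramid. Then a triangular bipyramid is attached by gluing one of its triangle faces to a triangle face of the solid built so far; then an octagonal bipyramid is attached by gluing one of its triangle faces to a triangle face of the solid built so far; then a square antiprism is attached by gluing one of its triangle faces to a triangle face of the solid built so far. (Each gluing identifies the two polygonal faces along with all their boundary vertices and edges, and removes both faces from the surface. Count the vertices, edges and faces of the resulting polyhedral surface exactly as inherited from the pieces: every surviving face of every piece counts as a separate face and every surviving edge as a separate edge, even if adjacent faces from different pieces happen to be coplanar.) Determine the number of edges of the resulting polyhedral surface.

48

A square pyramid: V=5, E=8, F=5.
Attach a triangular bipyramid (V=5, E=9, F=6) along a 3-gon: merge 3 vertices and 3 edges, delete both glued faces → V=7, E=14, F=9.
Attach an octagonal bipyramid (V=10, E=24, F=16) along a 3-gon: merge 3 vertices and 3 edges, delete both glued faces → V=14, E=35, F=23.
Attach a square antiprism (V=8, E=16, F=10) along a 3-gon: merge 3 vertices and 3 edges, delete both glued faces → V=19, E=48, F=31.
Check: V − E + F = 19 − 48 + 31 = 2.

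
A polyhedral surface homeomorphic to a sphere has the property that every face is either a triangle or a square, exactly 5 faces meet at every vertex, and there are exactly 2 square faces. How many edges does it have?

Let x be the number of triangles; then F = 2 + x.
Edge–face incidences: 2E = 4·2 + 3·x = 8 + 3x.
Every vertex has degree 5, so 5V = 2E.
Euler: V − E + F = 2 ⇒ (2E)/5 − E + (2 + x) = 2.
Multiply by 10: 2·(2E) − 5·(2E) + 10·(2 + x) = 20, i.e. 20 + 10x − 3·(8 + 3x) = 20.
Collecting terms: x − 4 = 20, so x = 24.
Then 2E = 8 + 3·24 = 80, so E = 40, V = 2E/5 = 16, F = 2 + 24 = 26.

40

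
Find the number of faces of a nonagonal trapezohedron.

18

The n-trapezohedron (dual of the n-antiprism) has V = 2·9 + 2 = 20, E = 4·9 = 36, F = 2·9 = 18.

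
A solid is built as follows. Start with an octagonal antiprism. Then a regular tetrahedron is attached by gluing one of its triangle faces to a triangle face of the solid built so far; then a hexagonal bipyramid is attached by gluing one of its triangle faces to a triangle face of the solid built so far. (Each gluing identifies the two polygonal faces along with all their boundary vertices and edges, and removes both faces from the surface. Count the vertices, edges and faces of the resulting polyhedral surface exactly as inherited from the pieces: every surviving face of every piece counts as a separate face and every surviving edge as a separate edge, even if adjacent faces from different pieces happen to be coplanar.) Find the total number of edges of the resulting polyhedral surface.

An octagonal antiprism: V=16, E=32, F=18.
Attach a regular tetrahedron (V=4, E=6, F=4) along a 3-gon: merge 3 vertices and 3 edges, delete both glued faces → V=17, E=35, F=20.
Attach a hexagonal bipyramid (V=8, E=18, F=12) along a 3-gon: merge 3 vertices and 3 edges, delete both glued faces → V=22, E=50, F=30.
Check: V − E + F = 22 − 50 + 30 = 2.

50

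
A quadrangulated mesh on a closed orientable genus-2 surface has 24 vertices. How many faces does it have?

χ = 2 − 2·2 = -2, and every face is a square so 4F = 2E.
V − E + F = -2 with E = 4F/2 gives 24 − (4/2 − 1)·F = -2, so F = 26 and E = 52.

26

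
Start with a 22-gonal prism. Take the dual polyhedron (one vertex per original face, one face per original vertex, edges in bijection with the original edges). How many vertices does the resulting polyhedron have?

The base solid has V = 44, E = 66, F = 24.
The dual swaps V and F and preserves E: V′ = F = 24, E′ = E = 66, F′ = V = 44.

24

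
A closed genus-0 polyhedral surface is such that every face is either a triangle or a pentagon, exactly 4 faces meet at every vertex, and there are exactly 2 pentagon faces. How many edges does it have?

Let x be the number of triangles; then F = 2 + x.
Edge–face incidences: 2E = 5·2 + 3·x = 10 + 3x.
Every vertex has degree 4, so 4V = 2E.
Euler: V − E + F = 2 ⇒ (2E)/4 − E + (2 + x) = 2.
Multiply by 8: 2·(2E) − 4·(2E) + 8·(2 + x) = 16, i.e. 16 + 8x − 2·(10 + 3x) = 16.
Collecting terms: 2x − 4 = 16, so 2x = 20, so x = 10.
Then 2E = 10 + 3·10 = 40, so E = 20, V = 2E/4 = 10, F = 2 + 10 = 12.

20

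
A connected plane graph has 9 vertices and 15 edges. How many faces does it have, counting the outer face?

8

Euler's formula for a connected plane graph: V − E + F = 2, so F = 2 − 9 + 15 = 8.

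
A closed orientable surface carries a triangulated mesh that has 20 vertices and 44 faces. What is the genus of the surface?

Every face is a triangle, so 2E = 3·44 = 132, giving E = 66.
χ = V − E + F = 20 − 66 + 44 = -2.
For a closed orientable surface χ = 2 − 2g, so g = (2 − (-2))/2 = 2.

2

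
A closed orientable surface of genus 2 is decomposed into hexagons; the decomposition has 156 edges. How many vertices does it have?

χ = 2 − 2·2 = -2, and every face is a hexagon so 6F = 2E.
F = 2E/6 = 52. Then V = -2 + E − F = -2 + 156 − 52 = 102.

102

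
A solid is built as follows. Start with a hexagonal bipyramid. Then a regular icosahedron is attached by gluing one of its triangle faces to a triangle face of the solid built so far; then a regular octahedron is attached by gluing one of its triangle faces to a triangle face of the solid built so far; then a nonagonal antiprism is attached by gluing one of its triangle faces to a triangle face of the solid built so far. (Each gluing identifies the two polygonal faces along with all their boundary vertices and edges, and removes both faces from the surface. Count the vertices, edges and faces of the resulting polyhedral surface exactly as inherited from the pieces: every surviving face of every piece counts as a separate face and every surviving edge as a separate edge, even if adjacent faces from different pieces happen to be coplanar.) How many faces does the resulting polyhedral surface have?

54

A hexagonal bipyramid: V=8, E=18, F=12.
Attach a regular icosahedron (V=12, E=30, F=20) along a 3-gon: merge 3 vertices and 3 edges, delete both glued faces → V=17, E=45, F=30.
Attach a regular octahedron (V=6, E=12, F=8) along a 3-gon: merge 3 vertices and 3 edges, delete both glued faces → V=20, E=54, F=36.
Attach a nonagonal antiprism (V=18, E=36, F=20) along a 3-gon: merge 3 vertices and 3 edges, delete both glued faces → V=35, E=87, F=54.
Check: V − E + F = 35 − 87 + 54 = 2.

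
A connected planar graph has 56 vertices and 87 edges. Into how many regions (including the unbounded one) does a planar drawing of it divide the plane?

33

Euler's formula for a connected plane graph: V − E + F = 2, so F = 2 − 56 + 87 = 33.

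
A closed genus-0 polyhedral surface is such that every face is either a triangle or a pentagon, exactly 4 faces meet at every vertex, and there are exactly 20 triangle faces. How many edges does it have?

Let x be the number of pentagons; then F = 20 + x.
Edge–face incidences: 2E = 3·20 + 5·x = 60 + 5x.
Every vertex has degree 4, so 4V = 2E.
Euler: V − E + F = 2 ⇒ (2E)/4 − E + (20 + x) = 2.
Multiply by 8: 2·(2E) − 4·(2E) + 8·(20 + x) = 16, i.e. 160 + 8x − 2·(60 + 5x) = 16.
Collecting terms: −2x + 40 = 16, so −2x = −24, so x = 12.
Then 2E = 60 + 5·12 = 120, so E = 60, V = 2E/4 = 30, F = 20 + 12 = 32.

60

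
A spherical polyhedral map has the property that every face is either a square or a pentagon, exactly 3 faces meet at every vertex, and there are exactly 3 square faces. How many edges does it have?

Let x be the number of pentagons; then F = 3 + x.
Edge–face incidences: 2E = 4·3 + 5·x = 12 + 5x.
Every vertex has degree 3, so 3V = 2E.
Euler: V − E + F = 2 ⇒ (2E)/3 − E + (3 + x) = 2.
Multiply by 6: 2·(2E) − 3·(2E) + 6·(3 + x) = 12, i.e. 18 + 6x − (12 + 5x) = 12.
Collecting terms: x + 6 = 12, so x = 6.
Then 2E = 12 + 5·6 = 42, so E = 21, V = 2E/3 = 14, F = 3 + 6 = 9.

21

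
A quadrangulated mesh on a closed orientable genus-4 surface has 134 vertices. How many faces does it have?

χ = 2 − 2·4 = -6, and every face is a square so 4F = 2E.
V − E + F = -6 with E = 4F/2 gives 134 − (4/2 − 1)·F = -6, so F = 140 and E = 280.

140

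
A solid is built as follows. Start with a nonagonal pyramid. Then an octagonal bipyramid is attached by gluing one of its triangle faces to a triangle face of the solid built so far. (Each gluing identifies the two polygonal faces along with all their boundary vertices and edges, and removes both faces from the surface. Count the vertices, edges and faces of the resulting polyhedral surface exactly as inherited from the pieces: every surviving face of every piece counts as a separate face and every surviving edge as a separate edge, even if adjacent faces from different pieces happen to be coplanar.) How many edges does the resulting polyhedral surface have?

A nonagonal pyramid: V=10, E=18, F=10.
Attach an octagonal bipyramid (V=10, E=24, F=16) along a 3-gon: merge 3 vertices and 3 edges, delete both glued faces → V=17, E=39, F=24.
Check: V − E + F = 17 − 39 + 24 = 2.

39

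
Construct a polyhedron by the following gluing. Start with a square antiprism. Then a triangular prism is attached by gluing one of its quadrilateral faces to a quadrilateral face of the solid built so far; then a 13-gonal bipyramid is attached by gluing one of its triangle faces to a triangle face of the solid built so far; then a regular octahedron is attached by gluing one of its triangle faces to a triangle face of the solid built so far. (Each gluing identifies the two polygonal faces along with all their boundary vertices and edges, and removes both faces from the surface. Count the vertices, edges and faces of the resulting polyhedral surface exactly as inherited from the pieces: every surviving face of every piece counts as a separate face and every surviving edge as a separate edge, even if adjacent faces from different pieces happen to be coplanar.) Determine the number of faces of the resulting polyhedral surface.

43

A square antiprism: V=8, E=16, F=10.
Attach a triangular prism (V=6, E=9, F=5) along a 4-gon: merge 4 vertices and 4 edges, delete both glued faces → V=10, E=21, F=13.
Attach a 13-gonal bipyramid (V=15, E=39, F=26) along a 3-gon: merge 3 vertices and 3 edges, delete both glued faces → V=22, E=57, F=37.
Attach a regular octahedron (V=6, E=12, F=8) along a 3-gon: merge 3 vertices and 3 edges, delete both glued faces → V=25, E=66, F=43.
Check: V − E + F = 25 − 66 + 43 = 2.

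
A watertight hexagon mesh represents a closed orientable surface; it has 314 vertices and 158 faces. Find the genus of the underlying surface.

Every face is a hexagon, so 2E = 6·158 = 948, giving E = 474.
χ = V − E + F = 314 − 474 + 158 = -2.
For a closed orientable surface χ = 2 − 2g, so g = (2 − (-2))/2 = 2.

2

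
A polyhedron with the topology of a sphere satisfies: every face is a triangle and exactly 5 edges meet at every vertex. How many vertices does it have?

12

Each face has 3 edges and each edge borders two faces, so 2E = 3F.
Each vertex has degree 5, so 5V = 2E and hence V = 3F/5.
Euler: V − E + F = 2 ⇒ (3F/5) − (3F/2) + F = 2.
Multiply by 10: (6 − 15 + 10)F = 20, i.e. 1F = 20.
So F = 20, E = 3·20/2 = 30, V = 3·20/5 = 12.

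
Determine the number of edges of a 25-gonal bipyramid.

A bipyramid over an n-gon has 2n triangular faces and n + 2 vertices: V = 25 + 2 = 27, E = 3·25 = 75, F = 2·25 = 50.

75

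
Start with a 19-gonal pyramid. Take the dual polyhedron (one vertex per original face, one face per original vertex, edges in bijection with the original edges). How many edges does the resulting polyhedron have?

38

The base solid has V = 20, E = 38, F = 20.
The dual swaps V and F and preserves E: V′ = F = 20, E′ = E = 38, F′ = V = 20.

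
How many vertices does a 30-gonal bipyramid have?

32

A bipyramid over an n-gon has 2n triangular faces and n + 2 vertices: V = 30 + 2 = 32, E = 3·30 = 90, F = 2·30 = 60.
Check: V − E + F = 32 − 90 + 60 = 2.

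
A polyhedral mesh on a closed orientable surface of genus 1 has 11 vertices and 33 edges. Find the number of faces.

For a closed orientable surface of genus 1, χ = 2 − 2·1 = 0.
F = 0 − V + E = 0 − 11 + 33 = 22.

22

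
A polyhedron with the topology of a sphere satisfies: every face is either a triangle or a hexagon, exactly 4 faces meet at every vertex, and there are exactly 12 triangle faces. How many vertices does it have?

12

Let x be the number of hexagons; then F = 12 + x.
Edge–face incidences: 2E = 3·12 + 6·x = 36 + 6x.
Every vertex has degree 4, so 4V = 2E.
Euler: V − E + F = 2 ⇒ (2E)/4 − E + (12 + x) = 2.
Multiply by 8: 2·(2E) − 4·(2E) + 8·(12 + x) = 16, i.e. 96 + 8x − 2·(36 + 6x) = 16.
Collecting terms: −4x + 24 = 16, so −4x = −8, so x = 2.
Then 2E = 36 + 6·2 = 48, so E = 24, V = 2E/4 = 12, F = 12 + 2 = 14.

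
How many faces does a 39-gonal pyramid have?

40

A pyramid on an n-gon base has one n-gon and n triangles: V = 39 + 1 = 40, E = 2·39 = 78, F = 39 + 1 = 40.
Check: V − E + F = 40 − 78 + 40 = 2.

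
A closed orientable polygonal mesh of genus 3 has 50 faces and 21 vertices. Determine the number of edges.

75

For a closed orientable surface of genus 3, χ = 2 − 2·3 = -4.
E = V + F − (-4) = 21 + 50 − (-4) = 75.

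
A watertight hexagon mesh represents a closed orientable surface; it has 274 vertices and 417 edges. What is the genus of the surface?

Every face is a hexagon and each edge borders two faces, so 6F = 2·417, giving F = 139.
χ = V − E + F = 274 − 417 + 139 = -4.
For a closed orientable surface χ = 2 − 2g, so g = (2 − (-4))/2 = 3.

3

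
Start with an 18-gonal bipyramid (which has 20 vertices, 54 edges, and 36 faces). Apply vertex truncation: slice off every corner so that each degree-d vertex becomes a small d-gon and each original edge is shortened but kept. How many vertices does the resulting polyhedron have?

108

Truncation replaces each original edge-end by a new vertex, so V′ = 2E = 108.
Each original edge survives, and each old vertex of degree d contributes d new edges; summing degrees gives Σd = 2E, so E′ = E + 2E = 3E = 162.
Each original face survives and each original vertex becomes one new face: F′ = F + V = 56.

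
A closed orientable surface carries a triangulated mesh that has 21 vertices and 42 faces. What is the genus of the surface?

1

Every face is a triangle, so 2E = 3·42 = 126, giving E = 63.
χ = V − E + F = 21 − 63 + 42 = 0.
For a closed orientable surface χ = 2 − 2g, so g = (2 − (0))/2 = 1.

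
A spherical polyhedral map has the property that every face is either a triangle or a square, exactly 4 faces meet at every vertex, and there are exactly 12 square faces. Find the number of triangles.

8

Let x be the number of triangles; then F = 12 + x.
Edge–face incidences: 2E = 4·12 + 3·x = 48 + 3x.
Every vertex has degree 4, so 4V = 2E.
Euler: V − E + F = 2 ⇒ (2E)/4 − E + (12 + x) = 2.
Multiply by 8: 2·(2E) − 4·(2E) + 8·(12 + x) = 16, i.e. 96 + 8x − 2·(48 + 3x) = 16.
Collecting terms: 2x = 16, so x = 8.
Then 2E = 48 + 3·8 = 72, so E = 36, V = 2E/4 = 18, F = 12 + 8 = 20.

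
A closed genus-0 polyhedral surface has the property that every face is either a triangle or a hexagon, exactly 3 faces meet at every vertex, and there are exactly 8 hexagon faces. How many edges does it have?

Let x be the number of triangles; then F = 8 + x.
Edge–face incidences: 2E = 6·8 + 3·x = 48 + 3x.
Every vertex has degree 3, so 3V = 2E.
Euler: V − E + F = 2 ⇒ (2E)/3 − E + (8 + x) = 2.
Multiply by 6: 2·(2E) − 3·(2E) + 6·(8 + x) = 12, i.e. 48 + 6x − (48 + 3x) = 12.
Collecting terms: 3x = 12, so x = 4.
Then 2E = 48 + 3·4 = 60, so E = 30, V = 2E/3 = 20, F = 8 + 4 = 12.

30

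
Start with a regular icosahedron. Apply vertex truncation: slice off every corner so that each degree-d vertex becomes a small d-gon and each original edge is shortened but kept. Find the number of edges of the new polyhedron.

The base solid has V = 12, E = 30, F = 20.
Truncation replaces each original edge-end by a new vertex, so V′ = 2E = 60.
Each original edge survives, and each old vertex of degree d contributes d new edges; summing degrees gives Σd = 2E, so E′ = E + 2E = 3E = 90.
Each original face survives and each original vertex becomes one new face: F′ = F + V = 32.

90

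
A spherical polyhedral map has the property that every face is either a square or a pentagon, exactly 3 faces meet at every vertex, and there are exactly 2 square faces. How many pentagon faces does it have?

8

Let x be the number of pentagons; then F = 2 + x.
Edge–face incidences: 2E = 4·2 + 5·x = 8 + 5x.
Every vertex has degree 3, so 3V = 2E.
Euler: V − E + F = 2 ⇒ (2E)/3 − E + (2 + x) = 2.
Multiply by 6: 2·(2E) − 3·(2E) + 6·(2 + x) = 12, i.e. 12 + 6x − (8 + 5x) = 12.
Collecting terms: x + 4 = 12, so x = 8.
Then 2E = 8 + 5·8 = 48, so E = 24, V = 2E/3 = 16, F = 2 + 8 = 10.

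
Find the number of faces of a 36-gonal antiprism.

74

An antiprism on an n-gon has two n-gon caps and 2n triangles: V = 2·36 = 72, E = 4·36 = 144, F = 2·36 + 2 = 74.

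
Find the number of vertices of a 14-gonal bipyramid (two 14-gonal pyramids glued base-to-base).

A bipyramid over an n-gon has 2n triangular faces and n + 2 vertices: V = 14 + 2 = 16, E = 3·14 = 42, F = 2·14 = 28.

16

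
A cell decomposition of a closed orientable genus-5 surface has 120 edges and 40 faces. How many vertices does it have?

72

For a closed orientable surface of genus 5, χ = 2 − 2·5 = -8.
V = -8 + E − F = -8 + 120 − 40 = 72.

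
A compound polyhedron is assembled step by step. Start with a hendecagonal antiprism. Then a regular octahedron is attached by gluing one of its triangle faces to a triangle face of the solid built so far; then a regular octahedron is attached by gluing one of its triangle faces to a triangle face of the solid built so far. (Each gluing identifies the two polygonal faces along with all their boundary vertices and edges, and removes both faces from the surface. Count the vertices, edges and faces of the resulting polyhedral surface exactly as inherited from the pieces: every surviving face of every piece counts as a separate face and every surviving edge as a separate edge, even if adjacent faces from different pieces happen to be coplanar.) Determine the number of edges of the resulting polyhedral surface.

A hendecagonal antiprism: V=22, E=44, F=24.
Attach a regular octahedron (V=6, E=12, F=8) along a 3-gon: merge 3 vertices and 3 edges, delete both glued faces → V=25, E=53, F=30.
Attach a regular octahedron (V=6, E=12, F=8) along a 3-gon: merge 3 vertices and 3 edges, delete both glued faces → V=28, E=62, F=36.
Check: V − E + F = 28 − 62 + 36 = 2.

62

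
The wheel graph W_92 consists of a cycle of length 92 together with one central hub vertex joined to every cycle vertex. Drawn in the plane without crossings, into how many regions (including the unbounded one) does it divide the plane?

93

W_92 has V = 92 + 1 = 93 vertices and E = 2·92 = 184 edges.
By Euler's formula F = 2 − V + E = 2 − 93 + 184 = 93.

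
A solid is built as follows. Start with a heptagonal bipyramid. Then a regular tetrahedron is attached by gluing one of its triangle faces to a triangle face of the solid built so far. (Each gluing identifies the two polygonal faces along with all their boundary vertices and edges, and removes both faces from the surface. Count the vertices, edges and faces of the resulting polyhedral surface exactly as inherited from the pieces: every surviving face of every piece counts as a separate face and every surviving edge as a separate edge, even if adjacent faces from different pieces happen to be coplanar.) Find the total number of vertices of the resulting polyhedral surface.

10

A heptagonal bipyramid: V=9, E=21, F=14.
Attach a regular tetrahedron (V=4, E=6, F=4) along a 3-gon: merge 3 vertices and 3 edges, delete both glued faces → V=10, E=24, F=16.
Check: V − E + F = 10 − 24 + 16 = 2.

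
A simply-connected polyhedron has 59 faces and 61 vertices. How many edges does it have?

118

Here V − E + F = 2.
E = V + F − (2) = 61 + 59 − (2) = 118.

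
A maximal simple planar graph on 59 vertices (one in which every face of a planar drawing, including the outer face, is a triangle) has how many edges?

171

In a plane triangulation 3F = 2E and V − E + F = 2, so E = 3V − 6 = 3·59 − 6 = 171.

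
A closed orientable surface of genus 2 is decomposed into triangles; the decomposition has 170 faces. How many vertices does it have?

83

χ = 2 − 2·2 = -2, and every face is a triangle so 3F = 2E.
E = 3·170/2 = 255. Then V = -2 + E − F = -2 + 255 − 170 = 83.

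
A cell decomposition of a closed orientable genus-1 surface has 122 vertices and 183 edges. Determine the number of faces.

61

For a closed orientable surface of genus 1, χ = 2 − 2·1 = 0.
F = 0 − V + E = 0 − 122 + 183 = 61.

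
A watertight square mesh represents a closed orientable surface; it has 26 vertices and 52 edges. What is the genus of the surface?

Every face is a square and each edge borders two faces, so 4F = 2·52, giving F = 26.
χ = V − E + F = 26 − 52 + 26 = 0.
For a closed orientable surface χ = 2 − 2g, so g = (2 − (0))/2 = 1.

1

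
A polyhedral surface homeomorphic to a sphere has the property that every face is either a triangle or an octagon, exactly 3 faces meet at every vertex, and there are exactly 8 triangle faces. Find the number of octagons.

6

Let x be the number of octagons; then F = 8 + x.
Edge–face incidences: 2E = 3·8 + 8·x = 24 + 8x.
Every vertex has degree 3, so 3V = 2E.
Euler: V − E + F = 2 ⇒ (2E)/3 − E + (8 + x) = 2.
Multiply by 6: 2·(2E) − 3·(2E) + 6·(8 + x) = 12, i.e. 48 + 6x − (24 + 8x) = 12.
Collecting terms: −2x + 24 = 12, so −2x = −12, so x = 6.
Then 2E = 24 + 8·6 = 72, so E = 36, V = 2E/3 = 24, F = 8 + 6 = 14.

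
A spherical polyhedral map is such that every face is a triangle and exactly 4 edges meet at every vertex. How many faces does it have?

Each face has 3 edges and each edge borders two faces, so 2E = 3F.
Each vertex has degree 4, so 4V = 2E and hence V = 3F/4.
Euler: V − E + F = 2 ⇒ (3F/4) − (3F/2) + F = 2.
Multiply by 8: (6 − 12 + 8)F = 16, i.e. 2F = 16.
So F = 8, E = 3·8/2 = 12, V = 3·8/4 = 6.

8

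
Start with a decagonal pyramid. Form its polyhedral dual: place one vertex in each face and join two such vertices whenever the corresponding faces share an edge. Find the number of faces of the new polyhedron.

The base solid has V = 11, E = 20, F = 11.
The dual swaps V and F and preserves E: V′ = F = 11, E′ = E = 20, F′ = V = 11.

11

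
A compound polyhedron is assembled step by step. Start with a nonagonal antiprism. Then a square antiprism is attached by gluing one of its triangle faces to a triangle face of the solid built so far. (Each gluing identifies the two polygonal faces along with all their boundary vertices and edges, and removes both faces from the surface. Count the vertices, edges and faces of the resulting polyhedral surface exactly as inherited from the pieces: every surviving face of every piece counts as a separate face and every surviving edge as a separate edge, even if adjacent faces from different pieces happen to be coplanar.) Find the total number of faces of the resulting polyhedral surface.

28

A nonagonal antiprism: V=18, E=36, F=20.
Attach a square antiprism (V=8, E=16, F=10) along a 3-gon: merge 3 vertices and 3 edges, delete both glued faces → V=23, E=49, F=28.
Check: V − E + F = 23 − 49 + 28 = 2.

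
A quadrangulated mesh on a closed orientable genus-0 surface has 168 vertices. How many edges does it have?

332

χ = 2 − 2·0 = 2, and every face is a square so 4F = 2E.
V − E + F = 2 with E = 4F/2 gives 168 − (4/2 − 1)·F = 2, so F = 166 and E = 332.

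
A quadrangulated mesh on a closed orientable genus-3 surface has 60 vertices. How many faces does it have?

64

χ = 2 − 2·3 = -4, and every face is a square so 4F = 2E.
V − E + F = -4 with E = 4F/2 gives 60 − (4/2 − 1)·F = -4, so F = 64 and E = 128.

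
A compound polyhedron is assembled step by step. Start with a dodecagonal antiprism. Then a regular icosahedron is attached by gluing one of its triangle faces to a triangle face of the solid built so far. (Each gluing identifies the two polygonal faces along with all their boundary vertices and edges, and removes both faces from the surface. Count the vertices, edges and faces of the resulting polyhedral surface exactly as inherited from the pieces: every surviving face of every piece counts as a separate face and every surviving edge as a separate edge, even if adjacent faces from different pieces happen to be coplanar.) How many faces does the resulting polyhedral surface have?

A dodecagonal antiprism: V=24, E=48, F=26.
Attach a regular icosahedron (V=12, E=30, F=20) along a 3-gon: merge 3 vertices and 3 edges, delete both glued faces → V=33, E=75, F=44.
Check: V − E + F = 33 − 75 + 44 = 2.

44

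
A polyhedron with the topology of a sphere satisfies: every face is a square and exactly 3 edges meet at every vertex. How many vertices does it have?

Each face has 4 edges and each edge borders two faces, so 2E = 4F.
Each vertex has degree 3, so 3V = 2E and hence V = 4F/3.
Euler: V − E + F = 2 ⇒ (4F/3) − (4F/2) + F = 2.
Multiply by 6: (8 − 12 + 6)F = 12, i.e. 2F = 12.
So F = 6, E = 4·6/2 = 12, V = 4·6/3 = 8.

8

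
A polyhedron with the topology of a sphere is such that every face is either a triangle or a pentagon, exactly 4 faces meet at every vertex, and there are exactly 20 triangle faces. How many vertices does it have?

Let x be the number of pentagons; then F = 20 + x.
Edge–face incidences: 2E = 3·20 + 5·x = 60 + 5x.
Every vertex has degree 4, so 4V = 2E.
Euler: V − E + F = 2 ⇒ (2E)/4 − E + (20 + x) = 2.
Multiply by 8: 2·(2E) − 4·(2E) + 8·(20 + x) = 16, i.e. 160 + 8x − 2·(60 + 5x) = 16.
Collecting terms: −2x + 40 = 16, so −2x = −24, so x = 12.
Then 2E = 60 + 5·12 = 120, so E = 60, V = 2E/4 = 30, F = 20 + 12 = 32.

30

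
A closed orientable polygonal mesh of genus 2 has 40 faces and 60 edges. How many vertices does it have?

For a closed orientable surface of genus 2, χ = 2 − 2·2 = -2.
V = -2 + E − F = -2 + 60 − 40 = 18.

18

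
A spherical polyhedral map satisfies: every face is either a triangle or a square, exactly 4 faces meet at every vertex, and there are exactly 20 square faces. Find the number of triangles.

8

Let x be the number of triangles; then F = 20 + x.
Edge–face incidences: 2E = 4·20 + 3·x = 80 + 3x.
Every vertex has degree 4, so 4V = 2E.
Euler: V − E + F = 2 ⇒ (2E)/4 − E + (20 + x) = 2.
Multiply by 8: 2·(2E) − 4·(2E) + 8·(20 + x) = 16, i.e. 160 + 8x − 2·(80 + 3x) = 16.
Collecting terms: 2x = 16, so x = 8.
Then 2E = 80 + 3·8 = 104, so E = 52, V = 2E/4 = 26, F = 20 + 8 = 28.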